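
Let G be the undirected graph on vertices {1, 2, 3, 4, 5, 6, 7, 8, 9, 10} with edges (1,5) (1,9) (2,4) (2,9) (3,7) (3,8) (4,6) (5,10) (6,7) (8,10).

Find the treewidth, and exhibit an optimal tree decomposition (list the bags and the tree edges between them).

Treewidth 2.
Bags: B1 = {3, 6, 7}  B2 = {3, 4, 6}  B3 = {2, 3, 4}  B4 = {2, 3, 9}  B5 = {1, 3, 9}  B6 = {1, 3, 5}  B7 = {3, 5, 10}  B8 = {3, 8, 10}
Tree: B1–B2, B2–B3, B3–B4, B4–B5, B5–B6, B6–B7, B7–B8

Each bag holds 3 vertices, so the decomposition has width 2, which upper-bounds the treewidth. The edges 3–7–6–4–2–9–1–5–10–8–3 form a cycle, so G is not a tree and its treewidth is at least 2. Hence tw(G) = 2 exactly.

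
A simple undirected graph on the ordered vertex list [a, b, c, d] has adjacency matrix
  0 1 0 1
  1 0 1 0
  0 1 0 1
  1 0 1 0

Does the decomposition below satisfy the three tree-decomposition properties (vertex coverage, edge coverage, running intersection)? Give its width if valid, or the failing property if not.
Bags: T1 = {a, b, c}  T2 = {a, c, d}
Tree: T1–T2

Every vertex of G appears in some bag (union = {a, b, c, d}); every edge is covered by a bag; and for each vertex v the set of bags containing v is connected in the bag tree. The decomposition is therefore valid. The largest bag has 3 vertices, so the width is 2.

Yes; width 2.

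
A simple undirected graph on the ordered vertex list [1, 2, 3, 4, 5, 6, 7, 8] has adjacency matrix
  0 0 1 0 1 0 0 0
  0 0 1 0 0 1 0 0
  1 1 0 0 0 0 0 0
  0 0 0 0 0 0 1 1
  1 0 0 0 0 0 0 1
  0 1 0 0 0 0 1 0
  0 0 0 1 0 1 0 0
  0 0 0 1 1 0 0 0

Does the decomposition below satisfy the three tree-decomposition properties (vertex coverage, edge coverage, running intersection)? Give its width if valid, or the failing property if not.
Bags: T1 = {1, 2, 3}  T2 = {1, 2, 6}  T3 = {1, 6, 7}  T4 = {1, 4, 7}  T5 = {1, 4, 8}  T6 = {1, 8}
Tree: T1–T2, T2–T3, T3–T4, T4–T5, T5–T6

A tree decomposition must satisfy three properties: every vertex lies in some bag; for every edge, both endpoints lie together in some bag; and for every vertex, the bags containing it form a connected subtree. Here vertex 5 appears in no bag, so the decomposition is invalid.

No — vertex 5 appears in no bag.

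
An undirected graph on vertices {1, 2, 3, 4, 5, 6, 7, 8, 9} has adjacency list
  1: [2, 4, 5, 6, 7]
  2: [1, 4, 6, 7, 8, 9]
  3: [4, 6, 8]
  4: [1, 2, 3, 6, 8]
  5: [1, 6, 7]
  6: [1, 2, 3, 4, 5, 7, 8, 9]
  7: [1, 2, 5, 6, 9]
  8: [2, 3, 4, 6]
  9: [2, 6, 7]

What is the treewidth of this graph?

A width-3 tree decomposition is:
Bags: B1 = {1, 2, 4, 6}  B2 = {2, 4, 6, 8}  B3 = {1, 2, 6, 7}  B4 = {2, 6, 7, 9}  B5 = {1, 5, 6, 7}  B6 = {3, 4, 6, 8}
Tree: B1–B2, B1–B3, B3–B4, B3–B5, B2–B6
Each bag holds 4 vertices, so the decomposition has width 3, which upper-bounds the treewidth. For the lower bound, the 4 vertices {2, 4, 6, 8} are pairwise adjacent, and any tree decomposition puts a clique entirely inside one bag — forcing width ≥ 3. Hence tw(G) = 3 exactly.

3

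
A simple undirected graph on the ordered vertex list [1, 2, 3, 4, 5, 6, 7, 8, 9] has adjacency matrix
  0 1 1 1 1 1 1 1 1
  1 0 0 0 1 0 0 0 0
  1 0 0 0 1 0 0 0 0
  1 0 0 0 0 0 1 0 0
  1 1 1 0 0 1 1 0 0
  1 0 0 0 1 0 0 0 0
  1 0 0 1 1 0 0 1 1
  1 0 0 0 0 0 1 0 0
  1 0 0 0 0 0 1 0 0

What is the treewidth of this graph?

A width-2 tree decomposition is:
Bags: B1 = {1, 7, 8}  B2 = {1, 5, 7}  B3 = {1, 5, 6}  B4 = {1, 7, 9}  B5 = {1, 4, 7}  B6 = {1, 2, 5}  B7 = {1, 3, 5}
Tree: B1–B2, B2–B3, B2–B4, B4–B5, B3–B6, B2–B7
Each bag holds 3 vertices, so the decomposition has width 2, which upper-bounds the treewidth. On the other hand G contains the 3-clique {1, 7, 8}. A clique must lie in a single bag of any decomposition, so no decomposition can have width below 2. Combining the bounds, tw(G) = 2.

2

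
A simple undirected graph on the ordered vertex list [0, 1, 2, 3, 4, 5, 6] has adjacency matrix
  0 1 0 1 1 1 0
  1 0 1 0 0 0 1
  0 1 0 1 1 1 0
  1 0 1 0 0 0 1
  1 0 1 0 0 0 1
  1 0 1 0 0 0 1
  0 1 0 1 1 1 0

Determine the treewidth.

A width-3 tree decomposition is:
Bags: B1 = {0, 2, 5, 6}  B2 = {0, 1, 2, 6}  B3 = {0, 2, 3, 6}  B4 = {0, 2, 4, 6}
Tree: B1–B2, B2–B3, B3–B4
The largest bag has 4 vertices, giving width 3; this decomposition certifies tw(G) ≤ 3. For the lower bound: the 4 vertex sets {2,5}, {0,1}, {6}, {3} are disjoint, each induces a connected subgraph, and every pair is joined by at least one edge of G. Contracting each set to a single vertex therefore yields K_{4} as a minor, and since treewidth is minor-monotone, tw(G) ≥ tw(K_{4}) = 3. The upper and lower bounds meet at 3, so that is the treewidth.

3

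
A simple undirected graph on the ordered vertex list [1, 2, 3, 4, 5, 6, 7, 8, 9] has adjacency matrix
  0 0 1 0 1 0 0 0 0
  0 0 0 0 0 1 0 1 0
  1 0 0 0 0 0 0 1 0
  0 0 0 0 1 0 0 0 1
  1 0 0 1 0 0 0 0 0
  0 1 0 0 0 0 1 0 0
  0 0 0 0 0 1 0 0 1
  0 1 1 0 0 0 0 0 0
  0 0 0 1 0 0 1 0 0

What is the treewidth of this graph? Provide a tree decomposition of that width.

Treewidth 2.
Bags: B1 = {2, 6, 8}  B2 = {6, 7, 8}  B3 = {7, 8, 9}  B4 = {4, 8, 9}  B5 = {4, 5, 8}  B6 = {1, 5, 8}  B7 = {1, 3, 8}
Tree: B1–B2, B2–B3, B3–B4, B4–B5, B5–B6, B6–B7

Every bag has size at most 3, so the width is 3 − 1 = 2 and tw(G) ≤ 2. Since 8–2–6–7–9–4–5–1–3–8 is a cycle in G, G is not acyclic. Forests are exactly the graphs of treewidth ≤ 1, so tw(G) ≥ 2. The upper and lower bounds meet at 2, so that is the treewidth.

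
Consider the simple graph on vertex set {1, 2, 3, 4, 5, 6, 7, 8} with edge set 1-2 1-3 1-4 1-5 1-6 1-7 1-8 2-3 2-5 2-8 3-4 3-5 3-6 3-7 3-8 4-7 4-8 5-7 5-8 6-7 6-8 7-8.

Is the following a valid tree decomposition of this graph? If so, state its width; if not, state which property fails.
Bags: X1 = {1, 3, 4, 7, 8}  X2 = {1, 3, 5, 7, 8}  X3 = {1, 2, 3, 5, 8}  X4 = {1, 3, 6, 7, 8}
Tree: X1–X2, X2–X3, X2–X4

Yes; width 4.

Checking the three conditions: (i) the bags cover all of {1, 2, 3, 4, 5, 6, 7, 8}; (ii) for each edge, some bag contains both endpoints; (iii) the bags containing any fixed vertex form a subtree. All hold, so the decomposition is valid with width 5 − 1 = 4.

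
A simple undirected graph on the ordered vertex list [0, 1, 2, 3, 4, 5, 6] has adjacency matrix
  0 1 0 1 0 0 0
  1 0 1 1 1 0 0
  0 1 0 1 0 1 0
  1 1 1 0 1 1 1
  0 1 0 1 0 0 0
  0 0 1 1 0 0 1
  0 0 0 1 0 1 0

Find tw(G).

A width-2 tree decomposition is:
Bags: B1 = {1, 2, 3}  B2 = {2, 3, 5}  B3 = {3, 5, 6}  B4 = {1, 3, 4}  B5 = {0, 1, 3}
Tree: B1–B2, B2–B3, B1–B4, B1–B5
The largest bag has 3 vertices, giving width 2; this decomposition certifies tw(G) ≤ 2. On the other hand G contains the 3-clique {0, 1, 3}. A clique must lie in a single bag of any decomposition, so no decomposition can have width below 2. Hence tw(G) = 2 exactly.

2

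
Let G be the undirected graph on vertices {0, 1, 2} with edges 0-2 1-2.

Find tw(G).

A width-1 tree decomposition is:
Bags: B1 = {1, 2}  B2 = {0, 2}
Tree: B1–B2
Each bag holds 2 vertices, so the decomposition has width 1, which upper-bounds the treewidth. Since G has at least one edge (e.g. 1–2), it is not an edgeless graph, so tw(G) ≥ 1. The upper and lower bounds meet at 1, so that is the treewidth.

1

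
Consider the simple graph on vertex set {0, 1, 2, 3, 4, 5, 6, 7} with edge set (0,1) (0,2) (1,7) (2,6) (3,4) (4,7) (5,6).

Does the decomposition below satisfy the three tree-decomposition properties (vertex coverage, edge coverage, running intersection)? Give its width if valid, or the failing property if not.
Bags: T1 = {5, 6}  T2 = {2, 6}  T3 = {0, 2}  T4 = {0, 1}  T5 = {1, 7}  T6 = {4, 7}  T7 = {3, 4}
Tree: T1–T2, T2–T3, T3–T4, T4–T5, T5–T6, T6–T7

Checking the three conditions: (i) the bags cover all of {0, 1, 2, 3, 4, 5, 6, 7}; (ii) for each edge, some bag contains both endpoints; (iii) the bags containing any fixed vertex form a subtree. All hold, so the decomposition is valid with width 2 − 1 = 1.

Yes; width 1.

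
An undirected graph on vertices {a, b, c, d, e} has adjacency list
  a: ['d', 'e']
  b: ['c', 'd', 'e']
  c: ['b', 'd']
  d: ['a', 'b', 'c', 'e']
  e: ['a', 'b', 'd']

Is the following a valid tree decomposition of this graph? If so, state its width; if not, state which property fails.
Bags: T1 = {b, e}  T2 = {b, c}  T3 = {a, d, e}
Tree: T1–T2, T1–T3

A tree decomposition must satisfy three properties: every vertex lies in some bag; for every edge, both endpoints lie together in some bag; and for every vertex, the bags containing it form a connected subtree. Here edge (d,b) lies in no bag, so the decomposition is invalid.

No — edge (d,b) lies in no bag.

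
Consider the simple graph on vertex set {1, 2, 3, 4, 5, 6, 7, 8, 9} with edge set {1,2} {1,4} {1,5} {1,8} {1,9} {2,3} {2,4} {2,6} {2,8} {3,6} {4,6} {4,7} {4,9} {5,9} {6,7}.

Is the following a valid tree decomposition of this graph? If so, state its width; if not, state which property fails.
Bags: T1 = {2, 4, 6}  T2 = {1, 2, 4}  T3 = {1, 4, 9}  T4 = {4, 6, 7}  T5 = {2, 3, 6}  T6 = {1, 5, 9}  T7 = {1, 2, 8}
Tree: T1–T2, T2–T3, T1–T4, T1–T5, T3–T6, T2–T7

Yes; width 2.

Vertex coverage: the bags together contain {1, 2, 3, 4, 5, 6, 7, 8, 9}, the full vertex set. Edge coverage: each edge of G has both endpoints in at least one bag. Running intersection: for every vertex, the bags containing it form a connected subtree. All three properties hold, so this is a valid tree decomposition of width max|bag| − 1 = 2, and hence tw(G) ≤ 2.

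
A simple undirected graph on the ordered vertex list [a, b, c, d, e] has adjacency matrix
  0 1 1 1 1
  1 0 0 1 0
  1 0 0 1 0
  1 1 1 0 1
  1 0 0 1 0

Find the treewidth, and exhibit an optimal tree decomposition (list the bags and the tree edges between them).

Each bag holds 3 vertices, so the decomposition has width 2, which upper-bounds the treewidth. On the other hand G contains the 3-clique {a, d, e}. A clique must lie in a single bag of any decomposition, so no decomposition can have width below 2. The upper and lower bounds meet at 2, so that is the treewidth.

Treewidth 2.
Bags: B1 = {a, b, d}  B2 = {a, d, e}  B3 = {a, c, d}
Tree: B1–B2, B1–B3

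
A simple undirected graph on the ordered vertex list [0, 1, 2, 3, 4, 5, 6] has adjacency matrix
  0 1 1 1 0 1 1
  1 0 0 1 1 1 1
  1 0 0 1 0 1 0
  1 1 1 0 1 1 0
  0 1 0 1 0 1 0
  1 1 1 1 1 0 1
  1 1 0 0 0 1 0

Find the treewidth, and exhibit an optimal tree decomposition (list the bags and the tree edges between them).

Treewidth 3.
Bags: B1 = {0, 2, 3, 5}  B2 = {0, 1, 3, 5}  B3 = {1, 3, 4, 5}  B4 = {0, 1, 5, 6}
Tree: B1–B2, B2–B3, B2–B4

Every bag has size at most 4, so the width is 4 − 1 = 3 and tw(G) ≤ 3. On the other hand G contains the 4-clique {0, 1, 3, 5}. A clique must lie in a single bag of any decomposition, so no decomposition can have width below 3. Combining the bounds, tw(G) = 3.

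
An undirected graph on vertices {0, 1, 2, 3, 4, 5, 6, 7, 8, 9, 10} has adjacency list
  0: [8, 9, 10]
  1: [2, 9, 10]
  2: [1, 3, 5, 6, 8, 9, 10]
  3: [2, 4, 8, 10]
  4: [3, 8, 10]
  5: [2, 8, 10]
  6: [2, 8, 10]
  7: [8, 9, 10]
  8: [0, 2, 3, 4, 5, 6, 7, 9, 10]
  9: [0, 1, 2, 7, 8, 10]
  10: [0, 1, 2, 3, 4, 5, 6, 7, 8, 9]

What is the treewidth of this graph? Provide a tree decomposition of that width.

Every bag has size at most 4, so the width is 4 − 1 = 3 and tw(G) ≤ 3. On the other hand G contains the 4-clique {0, 8, 9, 10}. A clique must lie in a single bag of any decomposition, so no decomposition can have width below 3. Combining the bounds, tw(G) = 3.

Treewidth 3.
One such decomposition:
Bags: B1 = {2, 8, 9, 10}  B2 = {7, 8, 9, 10}  B3 = {2, 3, 8, 10}  B4 = {2, 6, 8, 10}  B5 = {2, 5, 8, 10}  B6 = {1, 2, 9, 10}  B7 = {0, 8, 9, 10}  B8 = {3, 4, 8, 10}
Tree: B1–B2, B1–B3, B3–B4, B4–B5, B1–B6, B2–B7, B3–B8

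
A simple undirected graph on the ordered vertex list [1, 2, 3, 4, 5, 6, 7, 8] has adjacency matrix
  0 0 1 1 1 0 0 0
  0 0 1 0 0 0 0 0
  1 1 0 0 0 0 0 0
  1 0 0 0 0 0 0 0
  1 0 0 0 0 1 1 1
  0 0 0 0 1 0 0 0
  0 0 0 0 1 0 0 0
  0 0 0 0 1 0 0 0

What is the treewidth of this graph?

A width-1 tree decomposition is:
Bags: B1 = {1, 5}  B2 = {5, 7}  B3 = {1, 3}  B4 = {1, 4}  B5 = {5, 6}  B6 = {5, 8}  B7 = {2, 3}
Tree: B1–B2, B1–B3, B3–B4, B2–B5, B5–B6, B3–B7
Each bag holds 2 vertices, so the decomposition has width 1, which upper-bounds the treewidth. Any graph with an edge has treewidth ≥ 1, and G has the edge 5–1. Hence tw(G) = 1 exactly.

1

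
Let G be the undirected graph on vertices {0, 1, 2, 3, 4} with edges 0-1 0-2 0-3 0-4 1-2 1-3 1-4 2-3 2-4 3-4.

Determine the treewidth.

A width-4 tree decomposition is:
Bags: B1 = {0, 1, 2, 3, 4}
Tree: (single bag)
A single bag containing all 5 vertices is trivially a valid decomposition of width 4. Conversely, {0, 1, 2, 3, 4} is a clique of size 5, and the vertices of any clique must share a bag in every tree decomposition; so some bag has ≥ 5 vertices and tw(G) ≥ 4. Hence tw(G) = 4 exactly.

4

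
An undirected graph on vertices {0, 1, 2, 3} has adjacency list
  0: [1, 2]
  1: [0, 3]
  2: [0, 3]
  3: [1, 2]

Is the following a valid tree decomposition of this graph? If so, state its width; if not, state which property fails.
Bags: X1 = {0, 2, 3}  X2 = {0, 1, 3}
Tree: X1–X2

Yes; width 2.

Vertex coverage: the bags together contain {0, 1, 2, 3}, the full vertex set. Edge coverage: each edge of G has both endpoints in at least one bag. Running intersection: for every vertex, the bags containing it form a connected subtree. All three properties hold, so this is a valid tree decomposition of width max|bag| − 1 = 2, and hence tw(G) ≤ 2.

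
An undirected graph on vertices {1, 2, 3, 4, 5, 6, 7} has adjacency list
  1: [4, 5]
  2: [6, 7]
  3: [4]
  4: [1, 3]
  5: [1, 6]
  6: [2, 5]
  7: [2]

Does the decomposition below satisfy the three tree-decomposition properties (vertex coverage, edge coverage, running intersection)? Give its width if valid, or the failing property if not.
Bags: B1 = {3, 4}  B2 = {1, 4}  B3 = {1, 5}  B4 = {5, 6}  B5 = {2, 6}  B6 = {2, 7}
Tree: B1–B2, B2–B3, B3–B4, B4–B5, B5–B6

Every vertex of G appears in some bag (union = {1, 2, 3, 4, 5, 6, 7}); every edge is covered by a bag; and for each vertex v the set of bags containing v is connected in the bag tree. The decomposition is therefore valid. The largest bag has 2 vertices, so the width is 1.

Yes; width 1.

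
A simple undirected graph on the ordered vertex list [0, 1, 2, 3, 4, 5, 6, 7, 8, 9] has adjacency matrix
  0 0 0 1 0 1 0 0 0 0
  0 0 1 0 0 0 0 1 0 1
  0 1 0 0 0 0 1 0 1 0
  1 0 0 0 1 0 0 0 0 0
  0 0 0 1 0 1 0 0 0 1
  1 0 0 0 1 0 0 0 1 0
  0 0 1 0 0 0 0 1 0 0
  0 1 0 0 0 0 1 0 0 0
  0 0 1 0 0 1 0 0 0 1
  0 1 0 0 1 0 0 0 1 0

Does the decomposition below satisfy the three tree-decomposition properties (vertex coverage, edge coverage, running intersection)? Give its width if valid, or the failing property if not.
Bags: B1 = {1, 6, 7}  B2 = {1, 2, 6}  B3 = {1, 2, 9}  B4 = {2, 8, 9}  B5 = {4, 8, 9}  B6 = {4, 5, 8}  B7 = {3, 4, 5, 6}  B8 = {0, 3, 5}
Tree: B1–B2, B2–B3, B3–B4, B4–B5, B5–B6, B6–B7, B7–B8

A tree decomposition must satisfy three properties: every vertex lies in some bag; for every edge, both endpoints lie together in some bag; and for every vertex, the bags containing it form a connected subtree. Here bags containing vertex 6 are not connected in the tree, so the decomposition is invalid.

No — bags containing vertex 6 are not connected in the tree.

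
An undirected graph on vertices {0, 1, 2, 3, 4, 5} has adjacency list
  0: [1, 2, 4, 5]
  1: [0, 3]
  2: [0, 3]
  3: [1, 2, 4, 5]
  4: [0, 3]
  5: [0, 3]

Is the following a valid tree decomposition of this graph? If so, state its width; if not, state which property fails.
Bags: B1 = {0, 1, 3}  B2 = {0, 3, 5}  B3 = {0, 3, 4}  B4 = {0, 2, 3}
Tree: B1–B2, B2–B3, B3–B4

Checking the three conditions: (i) the bags cover all of {0, 1, 2, 3, 4, 5}; (ii) for each edge, some bag contains both endpoints; (iii) the bags containing any fixed vertex form a subtree. All hold, so the decomposition is valid with width 3 − 1 = 2.

Yes; width 2.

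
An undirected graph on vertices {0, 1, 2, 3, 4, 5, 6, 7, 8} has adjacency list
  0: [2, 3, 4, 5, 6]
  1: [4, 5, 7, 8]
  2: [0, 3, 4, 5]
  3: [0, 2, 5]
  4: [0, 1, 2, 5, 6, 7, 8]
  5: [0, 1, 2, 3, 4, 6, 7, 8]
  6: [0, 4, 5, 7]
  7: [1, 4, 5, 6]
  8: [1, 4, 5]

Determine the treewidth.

A width-3 tree decomposition is:
Bags: B1 = {0, 2, 4, 5}  B2 = {0, 2, 3, 5}  B3 = {0, 4, 5, 6}  B4 = {4, 5, 6, 7}  B5 = {1, 4, 5, 7}  B6 = {1, 4, 5, 8}
Tree: B1–B2, B1–B3, B3–B4, B4–B5, B5–B6
Each bag holds 4 vertices, so the decomposition has width 3, which upper-bounds the treewidth. On the other hand G contains the 4-clique {0, 2, 3, 5}. A clique must lie in a single bag of any decomposition, so no decomposition can have width below 3. The upper and lower bounds meet at 3, so that is the treewidth.

3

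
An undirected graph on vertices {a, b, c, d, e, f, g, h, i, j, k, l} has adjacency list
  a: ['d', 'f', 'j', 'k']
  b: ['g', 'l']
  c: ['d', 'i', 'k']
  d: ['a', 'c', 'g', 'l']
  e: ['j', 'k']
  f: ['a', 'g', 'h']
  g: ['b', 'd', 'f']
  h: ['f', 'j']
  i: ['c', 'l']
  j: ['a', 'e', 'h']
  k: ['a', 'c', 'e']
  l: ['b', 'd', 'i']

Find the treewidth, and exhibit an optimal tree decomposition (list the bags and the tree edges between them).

Treewidth 3.
One optimal decomposition is:
Bags: B1 = {b, g, i, l}  B2 = {d, g, i, l}  B3 = {c, d, g, i}  B4 = {c, d, f, g}  B5 = {a, c, d, f}  B6 = {a, c, f, k}  B7 = {a, f, h, k}  B8 = {a, h, j, k}  B9 = {e, h, j, k}
Tree: B1–B2, B2–B3, B3–B4, B4–B5, B5–B6, B6–B7, B7–B8, B8–B9

Each bag holds 4 vertices, so the decomposition has width 3, which upper-bounds the treewidth. For the lower bound: the 4 vertex sets {b,i,l}, {g}, {d}, {a,c,f,k} are disjoint, each induces a connected subgraph, and every pair is joined by at least one edge of G. Contracting each set to a single vertex therefore yields K_{4} as a minor, and since treewidth is minor-monotone, tw(G) ≥ tw(K_{4}) = 3. Combining the bounds, tw(G) = 3.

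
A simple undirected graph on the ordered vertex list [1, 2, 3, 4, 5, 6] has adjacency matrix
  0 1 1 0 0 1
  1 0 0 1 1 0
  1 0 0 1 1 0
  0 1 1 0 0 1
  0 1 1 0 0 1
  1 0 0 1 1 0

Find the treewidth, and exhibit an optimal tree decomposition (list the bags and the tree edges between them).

Treewidth 3.
One such decomposition:
Bags: B1 = {1, 2, 3, 6}  B2 = {2, 3, 5, 6}  B3 = {2, 3, 4, 6}
Tree: B1–B2, B2–B3

Every bag has size at most 4, so the width is 4 − 1 = 3 and tw(G) ≤ 3. For the lower bound: the 4 vertex sets {1,6}, {2,5}, {3}, {4} are disjoint, each induces a connected subgraph, and every pair is joined by at least one edge of G. Contracting each set to a single vertex therefore yields K_{4} as a minor, and since treewidth is minor-monotone, tw(G) ≥ tw(K_{4}) = 3. The upper and lower bounds meet at 3, so that is the treewidth.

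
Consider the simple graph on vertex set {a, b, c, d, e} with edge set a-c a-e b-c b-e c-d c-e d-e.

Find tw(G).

A width-2 tree decomposition is:
Bags: B1 = {a, c, e}  B2 = {c, d, e}  B3 = {b, c, e}
Tree: B1–B2, B1–B3
Each bag holds 3 vertices, so the decomposition has width 2, which upper-bounds the treewidth. Conversely, {c, d, e} is a clique of size 3, and the vertices of any clique must share a bag in every tree decomposition; so some bag has ≥ 3 vertices and tw(G) ≥ 2. The upper and lower bounds meet at 2, so that is the treewidth.

2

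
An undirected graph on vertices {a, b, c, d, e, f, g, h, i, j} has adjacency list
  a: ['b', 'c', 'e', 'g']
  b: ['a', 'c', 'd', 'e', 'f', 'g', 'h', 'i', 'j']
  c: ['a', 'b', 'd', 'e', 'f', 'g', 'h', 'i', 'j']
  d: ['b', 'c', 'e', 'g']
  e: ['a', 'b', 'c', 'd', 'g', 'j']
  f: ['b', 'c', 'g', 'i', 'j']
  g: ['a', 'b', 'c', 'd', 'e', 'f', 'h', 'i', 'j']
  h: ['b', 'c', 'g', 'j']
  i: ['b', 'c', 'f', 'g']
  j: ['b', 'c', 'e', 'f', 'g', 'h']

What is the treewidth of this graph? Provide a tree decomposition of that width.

The largest bag has 5 vertices, giving width 4; this decomposition certifies tw(G) ≤ 4. Conversely, {b, c, d, e, g} is a clique of size 5, and the vertices of any clique must share a bag in every tree decomposition; so some bag has ≥ 5 vertices and tw(G) ≥ 4. Combining the bounds, tw(G) = 4.

Treewidth 4.
One optimal decomposition is:
Bags: B1 = {b, c, d, e, g}  B2 = {b, c, e, g, j}  B3 = {a, b, c, e, g}  B4 = {b, c, g, h, j}  B5 = {b, c, f, g, j}  B6 = {b, c, f, g, i}
Tree: B1–B2, B1–B3, B2–B4, B2–B5, B5–B6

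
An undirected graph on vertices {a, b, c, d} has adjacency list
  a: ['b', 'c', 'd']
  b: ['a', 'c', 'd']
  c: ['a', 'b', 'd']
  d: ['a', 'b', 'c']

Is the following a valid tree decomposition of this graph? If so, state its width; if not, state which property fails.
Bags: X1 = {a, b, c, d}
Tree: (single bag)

Checking the three conditions: (i) the bags cover all of {a, b, c, d}; (ii) for each edge, some bag contains both endpoints; (iii) the bags containing any fixed vertex form a subtree. All hold, so the decomposition is valid with width 4 − 1 = 3.

Yes; width 3.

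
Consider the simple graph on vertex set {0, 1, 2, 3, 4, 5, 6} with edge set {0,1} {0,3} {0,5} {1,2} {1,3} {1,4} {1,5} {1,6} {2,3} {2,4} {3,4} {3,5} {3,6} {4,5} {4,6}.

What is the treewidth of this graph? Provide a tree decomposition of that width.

Every bag has size at most 4, so the width is 4 − 1 = 3 and tw(G) ≤ 3. On the other hand G contains the 4-clique {0, 1, 3, 5}. A clique must lie in a single bag of any decomposition, so no decomposition can have width below 3. Combining the bounds, tw(G) = 3.

Treewidth 3.
One optimal decomposition is:
Bags: B1 = {1, 3, 4, 6}  B2 = {1, 3, 4, 5}  B3 = {0, 1, 3, 5}  B4 = {1, 2, 3, 4}
Tree: B1–B2, B2–B3, B1–B4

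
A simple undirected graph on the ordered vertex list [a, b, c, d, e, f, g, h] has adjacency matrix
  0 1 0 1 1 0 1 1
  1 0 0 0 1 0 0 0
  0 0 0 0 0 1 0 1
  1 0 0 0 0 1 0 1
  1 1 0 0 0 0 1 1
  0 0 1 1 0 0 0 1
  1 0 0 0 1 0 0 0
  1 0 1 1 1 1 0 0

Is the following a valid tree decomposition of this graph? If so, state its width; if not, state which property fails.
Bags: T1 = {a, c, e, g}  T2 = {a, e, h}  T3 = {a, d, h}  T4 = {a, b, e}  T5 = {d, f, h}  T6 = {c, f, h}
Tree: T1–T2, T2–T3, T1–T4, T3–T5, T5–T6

A tree decomposition must satisfy three properties: every vertex lies in some bag; for every edge, both endpoints lie together in some bag; and for every vertex, the bags containing it form a connected subtree. Here bags containing vertex c are not connected in the tree, so the decomposition is invalid.

No — bags containing vertex c are not connected in the tree.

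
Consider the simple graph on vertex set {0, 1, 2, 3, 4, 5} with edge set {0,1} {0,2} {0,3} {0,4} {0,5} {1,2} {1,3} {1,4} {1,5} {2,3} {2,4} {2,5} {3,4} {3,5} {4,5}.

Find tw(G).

A width-5 tree decomposition is:
Bags: B1 = {0, 1, 2, 3, 4, 5}
Tree: (single bag)
With just one bag of size 6, the width is 6 − 1 = 5, so tw(G) ≤ 5. For the lower bound, the 6 vertices {0, 1, 2, 3, 4, 5} are pairwise adjacent, and any tree decomposition puts a clique entirely inside one bag — forcing width ≥ 5. Combining the bounds, tw(G) = 5.

5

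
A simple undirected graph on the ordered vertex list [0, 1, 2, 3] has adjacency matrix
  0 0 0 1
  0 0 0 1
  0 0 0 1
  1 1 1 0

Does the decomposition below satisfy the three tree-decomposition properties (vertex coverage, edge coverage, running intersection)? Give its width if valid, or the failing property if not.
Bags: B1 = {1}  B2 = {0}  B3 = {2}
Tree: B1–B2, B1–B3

No — vertex 3 appears in no bag.

A tree decomposition must satisfy three properties: every vertex lies in some bag; for every edge, both endpoints lie together in some bag; and for every vertex, the bags containing it form a connected subtree. Here vertex 3 appears in no bag, so the decomposition is invalid.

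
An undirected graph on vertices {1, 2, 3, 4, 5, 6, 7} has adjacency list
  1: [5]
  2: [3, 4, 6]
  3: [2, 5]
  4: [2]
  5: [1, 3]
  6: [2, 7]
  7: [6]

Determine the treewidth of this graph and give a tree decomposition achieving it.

Treewidth 1.
Bags: B1 = {2, 3}  B2 = {3, 5}  B3 = {2, 6}  B4 = {1, 5}  B5 = {2, 4}  B6 = {6, 7}
Tree: B1–B2, B1–B3, B2–B4, B3–B5, B3–B6

Each bag holds 2 vertices, so the decomposition has width 1, which upper-bounds the treewidth. Any graph with an edge has treewidth ≥ 1, and G has the edge 3–2. Therefore the treewidth is 1.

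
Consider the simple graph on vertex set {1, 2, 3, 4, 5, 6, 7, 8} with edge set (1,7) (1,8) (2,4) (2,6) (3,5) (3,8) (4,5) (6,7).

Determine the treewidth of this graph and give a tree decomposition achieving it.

The largest bag has 3 vertices, giving width 2; this decomposition certifies tw(G) ≤ 2. The edges 3–8–1–7–6–2–4–5–3 form a cycle, so G is not a tree and its treewidth is at least 2. The upper and lower bounds meet at 2, so that is the treewidth.

Treewidth 2.
Bags: B1 = {1, 3, 8}  B2 = {1, 3, 7}  B3 = {3, 6, 7}  B4 = {2, 3, 6}  B5 = {2, 3, 4}  B6 = {3, 4, 5}
Tree: B1–B2, B2–B3, B3–B4, B4–B5, B5–B6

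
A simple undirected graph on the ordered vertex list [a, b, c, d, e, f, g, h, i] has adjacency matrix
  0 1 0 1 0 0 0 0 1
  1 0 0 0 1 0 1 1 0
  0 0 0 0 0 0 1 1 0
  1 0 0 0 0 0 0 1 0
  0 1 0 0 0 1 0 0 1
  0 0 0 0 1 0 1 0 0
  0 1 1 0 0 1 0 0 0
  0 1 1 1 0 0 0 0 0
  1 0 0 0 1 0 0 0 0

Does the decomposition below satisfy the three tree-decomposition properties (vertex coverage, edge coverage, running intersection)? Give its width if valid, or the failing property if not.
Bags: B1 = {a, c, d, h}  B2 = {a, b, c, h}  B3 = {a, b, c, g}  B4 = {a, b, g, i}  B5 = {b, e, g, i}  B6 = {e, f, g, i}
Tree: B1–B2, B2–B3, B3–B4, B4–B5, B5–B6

Yes; width 3.

Every vertex of G appears in some bag (union = {a, b, c, d, e, f, g, h, i}); every edge is covered by a bag; and for each vertex v the set of bags containing v is connected in the bag tree. The decomposition is therefore valid. The largest bag has 4 vertices, so the width is 3.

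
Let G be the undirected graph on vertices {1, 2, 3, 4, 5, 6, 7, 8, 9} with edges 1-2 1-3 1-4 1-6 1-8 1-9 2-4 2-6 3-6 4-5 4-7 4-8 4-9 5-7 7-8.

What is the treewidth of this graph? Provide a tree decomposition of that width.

The largest bag has 3 vertices, giving width 2; this decomposition certifies tw(G) ≤ 2. On the other hand G contains the 3-clique {1, 3, 6}. A clique must lie in a single bag of any decomposition, so no decomposition can have width below 2. The upper and lower bounds meet at 2, so that is the treewidth.

Treewidth 2.
One optimal decomposition is:
Bags: B1 = {1, 2, 4}  B2 = {1, 4, 8}  B3 = {1, 4, 9}  B4 = {1, 2, 6}  B5 = {1, 3, 6}  B6 = {4, 7, 8}  B7 = {4, 5, 7}
Tree: B1–B2, B2–B3, B1–B4, B4–B5, B2–B6, B6–B7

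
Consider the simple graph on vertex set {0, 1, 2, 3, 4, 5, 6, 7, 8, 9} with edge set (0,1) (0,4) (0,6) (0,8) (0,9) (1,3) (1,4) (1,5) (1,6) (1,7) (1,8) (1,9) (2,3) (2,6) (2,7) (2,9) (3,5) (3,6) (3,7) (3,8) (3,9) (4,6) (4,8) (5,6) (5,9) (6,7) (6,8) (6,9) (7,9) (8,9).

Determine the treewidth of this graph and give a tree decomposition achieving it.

Each bag holds 5 vertices, so the decomposition has width 4, which upper-bounds the treewidth. Conversely, {0, 1, 6, 8, 9} is a clique of size 5, and the vertices of any clique must share a bag in every tree decomposition; so some bag has ≥ 5 vertices and tw(G) ≥ 4. Combining the bounds, tw(G) = 4.

Treewidth 4.
One optimal decomposition is:
Bags: B1 = {1, 3, 6, 8, 9}  B2 = {1, 3, 6, 7, 9}  B3 = {0, 1, 6, 8, 9}  B4 = {0, 1, 4, 6, 8}  B5 = {1, 3, 5, 6, 9}  B6 = {2, 3, 6, 7, 9}
Tree: B1–B2, B1–B3, B3–B4, B1–B5, B2–B6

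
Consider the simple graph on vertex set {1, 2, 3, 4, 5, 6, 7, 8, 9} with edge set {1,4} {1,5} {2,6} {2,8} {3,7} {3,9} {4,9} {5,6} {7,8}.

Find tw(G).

2

A width-2 tree decomposition is:
Bags: B1 = {1, 5, 6}  B2 = {1, 4, 6}  B3 = {4, 6, 9}  B4 = {3, 6, 9}  B5 = {3, 6, 7}  B6 = {6, 7, 8}  B7 = {2, 6, 8}
Tree: B1–B2, B2–B3, B3–B4, B4–B5, B5–B6, B6–B7
The largest bag has 3 vertices, giving width 2; this decomposition certifies tw(G) ≤ 2. For the lower bound, G contains the cycle 6–5–1–4–9–3–7–8–2–6, so G is not a forest; only forests have treewidth ≤ 1, hence tw(G) ≥ 2. Hence tw(G) = 2 exactly.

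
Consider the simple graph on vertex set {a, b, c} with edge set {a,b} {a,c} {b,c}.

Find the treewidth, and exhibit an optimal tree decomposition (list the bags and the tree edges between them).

With just one bag of size 3, the width is 3 − 1 = 2, so tw(G) ≤ 2. Conversely, {a, b, c} is a clique of size 3, and the vertices of any clique must share a bag in every tree decomposition; so some bag has ≥ 3 vertices and tw(G) ≥ 2. The upper and lower bounds meet at 2, so that is the treewidth.

Treewidth 2.
One optimal decomposition is:
Bags: B1 = {a, b, c}
Tree: (single bag)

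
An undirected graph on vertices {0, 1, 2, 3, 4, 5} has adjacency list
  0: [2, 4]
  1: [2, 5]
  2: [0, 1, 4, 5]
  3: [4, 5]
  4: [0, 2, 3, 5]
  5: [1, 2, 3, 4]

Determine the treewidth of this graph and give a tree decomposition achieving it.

Every bag has size at most 3, so the width is 3 − 1 = 2 and tw(G) ≤ 2. For the lower bound, the 3 vertices {1, 2, 5} are pairwise adjacent, and any tree decomposition puts a clique entirely inside one bag — forcing width ≥ 2. Hence tw(G) = 2 exactly.

Treewidth 2.
One such decomposition:
Bags: B1 = {2, 4, 5}  B2 = {0, 2, 4}  B3 = {3, 4, 5}  B4 = {1, 2, 5}
Tree: B1–B2, B1–B3, B1–B4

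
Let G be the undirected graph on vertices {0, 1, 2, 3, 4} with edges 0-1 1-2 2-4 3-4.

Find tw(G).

1

A width-1 tree decomposition is:
Bags: B1 = {0, 1}  B2 = {1, 2}  B3 = {2, 4}  B4 = {3, 4}
Tree: B1–B2, B2–B3, B3–B4
Each bag holds 2 vertices, so the decomposition has width 1, which upper-bounds the treewidth. Any graph with an edge has treewidth ≥ 1, and G has the edge 0–1. Hence tw(G) = 1 exactly.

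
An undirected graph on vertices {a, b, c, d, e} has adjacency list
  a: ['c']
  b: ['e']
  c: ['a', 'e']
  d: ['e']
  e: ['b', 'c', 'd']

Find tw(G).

1

A width-1 tree decomposition is:
Bags: B1 = {d, e}  B2 = {c, e}  B3 = {b, e}  B4 = {a, c}
Tree: B1–B2, B1–B3, B2–B4
Each bag holds 2 vertices, so the decomposition has width 1, which upper-bounds the treewidth. Since G has at least one edge (e.g. e–d), it is not an edgeless graph, so tw(G) ≥ 1. The upper and lower bounds meet at 1, so that is the treewidth.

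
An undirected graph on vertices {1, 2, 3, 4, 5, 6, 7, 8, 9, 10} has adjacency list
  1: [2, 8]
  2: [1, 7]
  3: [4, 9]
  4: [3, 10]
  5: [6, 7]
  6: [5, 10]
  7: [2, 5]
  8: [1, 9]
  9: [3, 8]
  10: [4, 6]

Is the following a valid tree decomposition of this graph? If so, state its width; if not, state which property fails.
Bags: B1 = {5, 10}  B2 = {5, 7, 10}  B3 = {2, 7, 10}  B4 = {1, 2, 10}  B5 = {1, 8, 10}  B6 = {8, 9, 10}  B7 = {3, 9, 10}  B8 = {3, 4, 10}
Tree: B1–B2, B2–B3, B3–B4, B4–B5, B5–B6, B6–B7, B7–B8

No — vertex 6 appears in no bag.

A tree decomposition must satisfy three properties: every vertex lies in some bag; for every edge, both endpoints lie together in some bag; and for every vertex, the bags containing it form a connected subtree. Here vertex 6 appears in no bag, so the decomposition is invalid.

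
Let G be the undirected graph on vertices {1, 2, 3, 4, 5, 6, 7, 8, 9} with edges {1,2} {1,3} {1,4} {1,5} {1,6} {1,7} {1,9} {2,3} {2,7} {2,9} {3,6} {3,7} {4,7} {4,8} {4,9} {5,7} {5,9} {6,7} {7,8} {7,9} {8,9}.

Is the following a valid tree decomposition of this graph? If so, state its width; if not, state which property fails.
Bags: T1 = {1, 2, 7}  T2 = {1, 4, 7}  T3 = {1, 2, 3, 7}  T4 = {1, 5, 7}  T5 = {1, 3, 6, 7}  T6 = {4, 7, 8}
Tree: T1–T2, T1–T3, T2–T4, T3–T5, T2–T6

No — vertex 9 appears in no bag.

A tree decomposition must satisfy three properties: every vertex lies in some bag; for every edge, both endpoints lie together in some bag; and for every vertex, the bags containing it form a connected subtree. Here vertex 9 appears in no bag, so the decomposition is invalid.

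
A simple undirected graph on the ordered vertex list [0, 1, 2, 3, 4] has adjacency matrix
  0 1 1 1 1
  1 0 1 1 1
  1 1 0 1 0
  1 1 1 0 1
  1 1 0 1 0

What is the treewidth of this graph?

A width-3 tree decomposition is:
Bags: B1 = {0, 1, 2, 3}  B2 = {0, 1, 3, 4}
Tree: B1–B2
Each bag holds 4 vertices, so the decomposition has width 3, which upper-bounds the treewidth. On the other hand G contains the 4-clique {0, 1, 2, 3}. A clique must lie in a single bag of any decomposition, so no decomposition can have width below 3. Hence tw(G) = 3 exactly.

3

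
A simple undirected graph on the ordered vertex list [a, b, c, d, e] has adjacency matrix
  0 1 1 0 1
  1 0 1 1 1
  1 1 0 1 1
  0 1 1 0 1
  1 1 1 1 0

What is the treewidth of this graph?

A width-3 tree decomposition is:
Bags: B1 = {a, b, c, e}  B2 = {b, c, d, e}
Tree: B1–B2
Each bag holds 4 vertices, so the decomposition has width 3, which upper-bounds the treewidth. Conversely, {b, c, d, e} is a clique of size 4, and the vertices of any clique must share a bag in every tree decomposition; so some bag has ≥ 4 vertices and tw(G) ≥ 3. Combining the bounds, tw(G) = 3.

3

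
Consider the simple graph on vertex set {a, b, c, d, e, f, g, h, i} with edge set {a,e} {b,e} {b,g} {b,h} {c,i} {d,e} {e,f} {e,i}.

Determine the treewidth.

1

A width-1 tree decomposition is:
Bags: B1 = {e, i}  B2 = {e, f}  B3 = {b, e}  B4 = {a, e}  B5 = {b, g}  B6 = {c, i}  B7 = {b, h}  B8 = {d, e}
Tree: B1–B2, B1–B3, B2–B4, B3–B5, B1–B6, B3–B7, B3–B8
Every bag has size at most 2, so the width is 2 − 1 = 1 and tw(G) ≤ 1. Since G has at least one edge (e.g. i–e), it is not an edgeless graph, so tw(G) ≥ 1. Therefore the treewidth is 1.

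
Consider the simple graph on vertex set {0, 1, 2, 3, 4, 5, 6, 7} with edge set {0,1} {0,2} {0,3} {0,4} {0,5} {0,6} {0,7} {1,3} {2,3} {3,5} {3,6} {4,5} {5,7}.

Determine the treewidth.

A width-2 tree decomposition is:
Bags: B1 = {0, 3, 5}  B2 = {0, 5, 7}  B3 = {0, 4, 5}  B4 = {0, 3, 6}  B5 = {0, 1, 3}  B6 = {0, 2, 3}
Tree: B1–B2, B1–B3, B1–B4, B1–B5, B5–B6
The largest bag has 3 vertices, giving width 2; this decomposition certifies tw(G) ≤ 2. Conversely, {0, 1, 3} is a clique of size 3, and the vertices of any clique must share a bag in every tree decomposition; so some bag has ≥ 3 vertices and tw(G) ≥ 2. Combining the bounds, tw(G) = 2.

2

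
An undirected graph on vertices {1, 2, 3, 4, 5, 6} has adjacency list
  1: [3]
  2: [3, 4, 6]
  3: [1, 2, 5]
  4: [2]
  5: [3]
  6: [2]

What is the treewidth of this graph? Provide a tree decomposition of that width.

Every bag has size at most 2, so the width is 2 − 1 = 1 and tw(G) ≤ 1. Since G has at least one edge (e.g. 1–3), it is not an edgeless graph, so tw(G) ≥ 1. The upper and lower bounds meet at 1, so that is the treewidth.

Treewidth 1.
Bags: B1 = {1, 3}  B2 = {2, 3}  B3 = {2, 4}  B4 = {3, 5}  B5 = {2, 6}
Tree: B1–B2, B2–B3, B2–B4, B2–B5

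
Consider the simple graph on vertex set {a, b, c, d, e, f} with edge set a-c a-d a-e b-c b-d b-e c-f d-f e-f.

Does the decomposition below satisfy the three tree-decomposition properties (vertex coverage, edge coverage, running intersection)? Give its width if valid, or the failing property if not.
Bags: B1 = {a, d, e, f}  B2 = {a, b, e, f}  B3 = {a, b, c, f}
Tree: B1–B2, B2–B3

A tree decomposition must satisfy three properties: every vertex lies in some bag; for every edge, both endpoints lie together in some bag; and for every vertex, the bags containing it form a connected subtree. Here edge (b,d) lies in no bag, so the decomposition is invalid.

No — edge (b,d) lies in no bag.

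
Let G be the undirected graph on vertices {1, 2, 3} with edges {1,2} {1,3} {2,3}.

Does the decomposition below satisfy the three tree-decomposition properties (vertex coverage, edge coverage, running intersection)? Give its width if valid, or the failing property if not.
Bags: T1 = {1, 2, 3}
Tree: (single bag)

Yes; width 2.

Every vertex of G appears in some bag (union = {1, 2, 3}); every edge is covered by a bag; and for each vertex v the set of bags containing v is connected in the bag tree. The decomposition is therefore valid. The largest bag has 3 vertices, so the width is 2.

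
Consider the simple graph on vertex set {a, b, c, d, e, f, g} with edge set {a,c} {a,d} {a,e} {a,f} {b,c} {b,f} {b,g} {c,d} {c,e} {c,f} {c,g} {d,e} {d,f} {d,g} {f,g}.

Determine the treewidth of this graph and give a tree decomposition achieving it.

Treewidth 3.
Bags: B1 = {a, c, d, f}  B2 = {c, d, f, g}  B3 = {b, c, f, g}  B4 = {a, c, d, e}
Tree: B1–B2, B2–B3, B1–B4

Each bag holds 4 vertices, so the decomposition has width 3, which upper-bounds the treewidth. For the lower bound, the 4 vertices {a, c, d, e} are pairwise adjacent, and any tree decomposition puts a clique entirely inside one bag — forcing width ≥ 3. The upper and lower bounds meet at 3, so that is the treewidth.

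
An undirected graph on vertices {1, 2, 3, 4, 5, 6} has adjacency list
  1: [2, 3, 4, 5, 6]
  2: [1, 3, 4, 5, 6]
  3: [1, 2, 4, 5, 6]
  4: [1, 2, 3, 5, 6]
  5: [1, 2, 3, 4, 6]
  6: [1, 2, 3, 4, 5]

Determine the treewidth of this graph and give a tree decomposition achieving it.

A single bag containing all 6 vertices is trivially a valid decomposition of width 5. For the lower bound, the 6 vertices {1, 2, 3, 4, 5, 6} are pairwise adjacent, and any tree decomposition puts a clique entirely inside one bag — forcing width ≥ 5. Combining the bounds, tw(G) = 5.

Treewidth 5.
One such decomposition:
Bags: B1 = {1, 2, 3, 4, 5, 6}
Tree: (single bag)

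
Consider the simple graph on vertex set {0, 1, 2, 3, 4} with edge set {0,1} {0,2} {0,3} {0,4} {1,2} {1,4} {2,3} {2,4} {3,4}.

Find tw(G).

3

A width-3 tree decomposition is:
Bags: B1 = {0, 2, 3, 4}  B2 = {0, 1, 2, 4}
Tree: B1–B2
Each bag holds 4 vertices, so the decomposition has width 3, which upper-bounds the treewidth. On the other hand G contains the 4-clique {0, 1, 2, 4}. A clique must lie in a single bag of any decomposition, so no decomposition can have width below 3. Hence tw(G) = 3 exactly.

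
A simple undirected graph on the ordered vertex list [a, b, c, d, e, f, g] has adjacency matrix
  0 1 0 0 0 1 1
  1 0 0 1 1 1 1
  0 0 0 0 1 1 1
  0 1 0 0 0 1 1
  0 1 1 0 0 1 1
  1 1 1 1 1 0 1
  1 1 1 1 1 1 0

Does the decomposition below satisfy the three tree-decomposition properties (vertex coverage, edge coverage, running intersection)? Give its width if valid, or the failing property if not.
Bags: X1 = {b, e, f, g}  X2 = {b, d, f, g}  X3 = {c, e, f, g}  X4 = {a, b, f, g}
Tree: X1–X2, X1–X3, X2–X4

Yes; width 3.

Checking the three conditions: (i) the bags cover all of {a, b, c, d, e, f, g}; (ii) for each edge, some bag contains both endpoints; (iii) the bags containing any fixed vertex form a subtree. All hold, so the decomposition is valid with width 4 − 1 = 3.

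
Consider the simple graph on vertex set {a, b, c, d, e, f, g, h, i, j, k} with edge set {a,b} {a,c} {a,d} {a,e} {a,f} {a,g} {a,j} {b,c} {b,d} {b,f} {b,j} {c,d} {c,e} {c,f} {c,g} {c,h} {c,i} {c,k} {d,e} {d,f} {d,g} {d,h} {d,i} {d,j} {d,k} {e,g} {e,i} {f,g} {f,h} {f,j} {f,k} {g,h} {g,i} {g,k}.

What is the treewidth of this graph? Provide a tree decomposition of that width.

Treewidth 4.
Bags: B1 = {a, b, d, f, j}  B2 = {a, b, c, d, f}  B3 = {a, c, d, f, g}  B4 = {c, d, f, g, k}  B5 = {c, d, f, g, h}  B6 = {a, c, d, e, g}  B7 = {c, d, e, g, i}
Tree: B1–B2, B2–B3, B3–B4, B3–B5, B3–B6, B6–B7

Every bag has size at most 5, so the width is 5 − 1 = 4 and tw(G) ≤ 4. Conversely, {a, b, d, f, j} is a clique of size 5, and the vertices of any clique must share a bag in every tree decomposition; so some bag has ≥ 5 vertices and tw(G) ≥ 4. Therefore the treewidth is 4.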